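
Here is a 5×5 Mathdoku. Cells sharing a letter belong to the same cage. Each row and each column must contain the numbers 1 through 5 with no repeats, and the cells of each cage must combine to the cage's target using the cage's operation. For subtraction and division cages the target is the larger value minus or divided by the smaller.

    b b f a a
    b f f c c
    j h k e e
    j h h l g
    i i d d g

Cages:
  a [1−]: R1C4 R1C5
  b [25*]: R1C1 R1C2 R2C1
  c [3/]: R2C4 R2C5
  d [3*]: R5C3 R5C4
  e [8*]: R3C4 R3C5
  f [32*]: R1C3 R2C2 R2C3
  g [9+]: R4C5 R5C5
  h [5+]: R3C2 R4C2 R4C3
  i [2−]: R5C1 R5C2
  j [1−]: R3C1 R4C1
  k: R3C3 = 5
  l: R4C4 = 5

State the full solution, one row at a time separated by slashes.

The 3 cells of cage b must have product 25, so R1C1 = 1.
Cage b has product 25, so R1C2 = 5.
Cage f needs product 32, leaving R1C3 = 4.
Cage b needs product 25; hence R2C1 = 5.
The 3 cells of cage f must have product 32; hence R2C2 = 4.
The 3 cells of cage f must have product 32, so R2C3 = 2.
Cage k is a single given cell, which forces R3C3 = 5.
Column 3 already has 2, which forces R4C3 = 1.
L is a freebie, leaving R4C4 = 5.
5 is placed in row 4; hence R4C5 = 4.
Column 3 now contains 1, leaving R5C3 = 3.
Row 5 already has 3, leaving R5C4 = 1.
4 is placed in column 5, so R5C5 = 5.
Column 4 now contains 1, so R2C4 = 3.
Cage c needs two cells with quotient 3; hence R2C5 = 1.
Cage h needs sum 5, leaving R3C2 = 1.
The two cells of cage e must have product 8, leaving R3C4 = 4.
4 is placed in column 5, leaving R3C5 = 2.
Row 4 now contains 1, so R4C2 = 3.
Cage i needs two cells with difference 2, which forces R5C1 = 4.
Row 5 now contains 1, leaving R5C2 = 2.
3 is placed in column 4, which forces R1C4 = 2.
Column 5 now contains 2, which forces R1C5 = 3.
Row 3 now contains 2, so R3C1 = 3.
3 is placed in row 4, so R4C1 = 2.

1 5 4 2 3 / 5 4 2 3 1 / 3 1 5 4 2 / 2 3 1 5 4 / 4 2 3 1 5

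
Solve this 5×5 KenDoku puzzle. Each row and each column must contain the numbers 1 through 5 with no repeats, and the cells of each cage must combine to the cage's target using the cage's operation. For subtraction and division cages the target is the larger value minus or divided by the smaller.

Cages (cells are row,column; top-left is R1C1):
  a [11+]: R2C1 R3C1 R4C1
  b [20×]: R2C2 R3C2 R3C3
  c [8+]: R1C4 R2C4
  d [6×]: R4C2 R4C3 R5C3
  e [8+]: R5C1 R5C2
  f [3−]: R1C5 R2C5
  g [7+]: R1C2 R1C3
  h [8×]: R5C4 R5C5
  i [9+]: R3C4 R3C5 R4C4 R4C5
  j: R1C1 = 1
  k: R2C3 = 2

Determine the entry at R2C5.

Cage j is given; hence R1C1 = 1.
K is a freebie, so R2C3 = 2.
Cage d has product 6, which forces R4C2 = 2.
The 3 cells of cage a must have sum 11; hence R3C1 = 2.
Row 1 needs a 2, and only R1C5 is open for it.
Cage f's pair has difference 3, which forces R2C5 = 5.
Cage h needs two cells with product 8, leaving R5C4 = 2.
Column 5 already has 2, which forces R5C5 = 4.
The two cells of cage c must have sum 8, which forces R1C4 = 5.
5 is placed in row 2, so R2C1 = 4.
4 is placed in row 2, which forces R2C2 = 1.
5 is placed in row 2, leaving R2C4 = 3.
Cage a has sum 11, which forces R4C1 = 5.
Column 1 now contains 5, which forces R5C1 = 3.
Row 5 now contains 3, so R5C2 = 5.
Row 5 now contains 3, leaving R5C3 = 1.
5 is placed in column 2; hence R3C2 = 4.
The 3 cells of cage b must have product 20, leaving R3C3 = 5.
Row 3 now contains 4; hence R3C4 = 1.
1 is placed in row 3, which forces R3C5 = 3.
Column 3 already has 1, leaving R4C3 = 3.
1 is placed in column 4, which forces R4C4 = 4.
3 is placed in column 5, so R4C5 = 1.
4 is placed in column 2; hence R1C2 = 3.
3 is placed in column 3; hence R1C3 = 4.
The full grid is 1 3 4 5 2 / 4 1 2 3 5 / 2 4 5 1 3 / 5 2 3 4 1 / 3 5 1 2 4.

5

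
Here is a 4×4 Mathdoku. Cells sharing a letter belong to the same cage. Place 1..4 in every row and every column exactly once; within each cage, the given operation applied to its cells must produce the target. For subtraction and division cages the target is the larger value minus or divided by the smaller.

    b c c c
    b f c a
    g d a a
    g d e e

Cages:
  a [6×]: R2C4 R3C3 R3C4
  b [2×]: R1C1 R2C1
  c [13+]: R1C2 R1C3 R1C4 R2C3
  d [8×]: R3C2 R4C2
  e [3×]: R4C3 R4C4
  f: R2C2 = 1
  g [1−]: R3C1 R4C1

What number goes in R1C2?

Cage f is a single given cell, which forces R2C2 = 1.
Cage c has sum 13, which forces R2C3 = 4.
Cage b needs two cells with product 2, leaving R1C1 = 1.
Row 2 already has 1; hence R2C1 = 2.
2 is placed in row 2, leaving R2C4 = 3.
3 is placed in column 4, leaving R4C4 = 1.
The 3 cells of cage a must have product 6, so R3C3 = 1.
Column 4 now contains 1, leaving R3C4 = 2.
Row 4 now contains 1, which forces R4C3 = 3.
Cage c has sum 13, which forces R1C2 = 3.
Column 3 now contains 3, which forces R1C3 = 2.
2 is placed in column 4; hence R1C4 = 4.
Cage g's pair has difference 1, so R3C1 = 3.
2 is placed in row 3; hence R3C2 = 4.
Row 4 already has 3, which forces R4C1 = 4.
Cage d needs two cells with product 8, which forces R4C2 = 2.
The full grid is 1 3 2 4 / 2 1 4 3 / 3 4 1 2 / 4 2 3 1.

3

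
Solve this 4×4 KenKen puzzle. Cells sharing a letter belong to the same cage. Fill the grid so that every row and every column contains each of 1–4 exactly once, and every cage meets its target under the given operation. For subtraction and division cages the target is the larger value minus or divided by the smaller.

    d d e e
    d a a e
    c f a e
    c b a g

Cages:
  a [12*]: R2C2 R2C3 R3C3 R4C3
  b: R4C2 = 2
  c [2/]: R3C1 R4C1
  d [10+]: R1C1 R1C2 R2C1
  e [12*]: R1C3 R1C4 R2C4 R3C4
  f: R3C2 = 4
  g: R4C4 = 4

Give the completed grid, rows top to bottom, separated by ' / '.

Cage f is a single given cell; hence R3C2 = 4.
Cage b is a single given cell, leaving R4C2 = 2.
G is a freebie; hence R4C4 = 4.
Cage d needs sum 10, so R1C1 = 4.
4 is placed in column 2, which forces R1C2 = 3.
The 4 cells of cage e must have product 12, leaving R1C3 = 2.
Row 1 already has 3, so R1C4 = 1.
Cage d has sum 10, so R2C1 = 3.
Column 2 already has 2, leaving R2C2 = 1.
Cage a has product 12, which forces R2C3 = 4.
3 is placed in row 2, so R2C4 = 2.
Cage c needs two cells with quotient 2, so R3C1 = 2.
Column 4 already has 2; hence R3C4 = 3.
Row 4 already has 4, which forces R4C1 = 1.
1 is placed in row 4, so R4C3 = 3.
Row 3 already has 3, leaving R3C3 = 1.

4 3 2 1 / 3 1 4 2 / 2 4 1 3 / 1 2 3 4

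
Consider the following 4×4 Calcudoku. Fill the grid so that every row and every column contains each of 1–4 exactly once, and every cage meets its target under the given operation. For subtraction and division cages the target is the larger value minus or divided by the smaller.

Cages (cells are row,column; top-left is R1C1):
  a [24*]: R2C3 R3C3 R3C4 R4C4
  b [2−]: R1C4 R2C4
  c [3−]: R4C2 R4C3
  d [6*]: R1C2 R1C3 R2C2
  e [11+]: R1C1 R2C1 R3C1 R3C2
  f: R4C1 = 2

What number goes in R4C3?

F is a freebie; hence R4C1 = 2.
The 4 cells of cage e must have sum 11, so R3C2 = 3.
The 3 cells of cage d must have product 6; hence R1C3 = 3.
Cage e has sum 11, leaving R2C1 = 3.
Cage a needs product 24, which forces R4C4 = 3.
Column 2 needs a 4, and only R4C2 is open for it.
4 is placed in row 4, which forces R4C3 = 1.
Cage a has product 24, which forces R3C4 = 1.
Cage e needs sum 11, so R1C1 = 1.
1 is placed in row 1, so R1C2 = 2.
Row 1 already has 2, leaving R1C4 = 4.
Column 2 now contains 2, which forces R2C2 = 1.
4 is placed in column 4, so R2C4 = 2.
Row 3 already has 1, which forces R3C1 = 4.
Row 3 now contains 4, leaving R3C3 = 2.
Row 2 already has 2; hence R2C3 = 4.
Completed grid: 1 2 3 4 / 3 1 4 2 / 4 3 2 1 / 2 4 1 3.

1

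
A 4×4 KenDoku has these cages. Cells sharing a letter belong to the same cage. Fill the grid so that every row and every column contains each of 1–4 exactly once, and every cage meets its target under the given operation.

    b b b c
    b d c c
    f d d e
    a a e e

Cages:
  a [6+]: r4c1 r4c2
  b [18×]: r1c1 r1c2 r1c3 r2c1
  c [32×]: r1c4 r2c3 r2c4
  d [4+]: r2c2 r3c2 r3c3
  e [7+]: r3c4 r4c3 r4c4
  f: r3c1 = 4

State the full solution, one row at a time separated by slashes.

The 3 cells of cage c must have product 32; hence r1c4 = 4.
Cage b needs product 18, leaving r2c1 = 3.
Cage d needs sum 4, leaving r2c2 = 1.
Cage c has product 32, leaving r2c3 = 4.
Cage c needs product 32; hence r2c4 = 2.
Cage f is given, so r3c1 = 4.
The 3 cells of cage d must have sum 4, which forces r3c2 = 2.
Cage d needs sum 4, leaving r3c3 = 1.
Row 3 already has 1, which forces r3c4 = 3.
4 is placed in column 1, so r4c1 = 2.
Column 2 already has 2, leaving r4c2 = 4.
Row 4 now contains 2, so r4c3 = 3.
Column 4 already has 3; hence r4c4 = 1.
Column 1 now contains 2, which forces r1c1 = 1.
Column 2 already has 2, leaving r1c2 = 3.
Column 3 now contains 3, leaving r1c3 = 2.

1 3 2 4 / 3 1 4 2 / 4 2 1 3 / 2 4 3 1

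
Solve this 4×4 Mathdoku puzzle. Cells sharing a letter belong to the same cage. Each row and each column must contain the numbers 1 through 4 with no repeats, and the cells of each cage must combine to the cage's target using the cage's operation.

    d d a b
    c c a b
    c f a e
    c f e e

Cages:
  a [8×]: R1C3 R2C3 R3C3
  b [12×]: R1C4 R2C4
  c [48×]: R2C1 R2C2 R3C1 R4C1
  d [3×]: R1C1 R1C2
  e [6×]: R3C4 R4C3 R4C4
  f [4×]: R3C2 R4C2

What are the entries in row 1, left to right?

1 3 2 4

In row 1, 2 can only go at R1C3, so R1C3 = 2.
The only place for 4 in row 1 is R1C4.
Column 4 now contains 4, which forces R2C4 = 3.
The 3 cells of cage e must have product 6; hence R4C3 = 3.
The 4 cells of cage c must have product 48, leaving R3C1 = 3.
Column 1 now contains 3; hence R1C1 = 1.
Cage d's pair has product 3, leaving R1C2 = 3.
Column 1 already has 1; hence R2C1 = 4.
Row 2 already has 4; hence R2C2 = 2.
Row 2 already has 4, so R2C3 = 1.
Column 3 already has 1; hence R3C3 = 4.
Column 1 already has 4, which forces R4C1 = 2.
Row 4 already has 2; hence R4C4 = 1.
Row 3 already has 4, which forces R3C2 = 1.
Column 4 already has 1; hence R3C4 = 2.
Row 4 already has 1, leaving R4C2 = 4.
Filled in: 1 3 2 4 / 4 2 1 3 / 3 1 4 2 / 2 4 3 1.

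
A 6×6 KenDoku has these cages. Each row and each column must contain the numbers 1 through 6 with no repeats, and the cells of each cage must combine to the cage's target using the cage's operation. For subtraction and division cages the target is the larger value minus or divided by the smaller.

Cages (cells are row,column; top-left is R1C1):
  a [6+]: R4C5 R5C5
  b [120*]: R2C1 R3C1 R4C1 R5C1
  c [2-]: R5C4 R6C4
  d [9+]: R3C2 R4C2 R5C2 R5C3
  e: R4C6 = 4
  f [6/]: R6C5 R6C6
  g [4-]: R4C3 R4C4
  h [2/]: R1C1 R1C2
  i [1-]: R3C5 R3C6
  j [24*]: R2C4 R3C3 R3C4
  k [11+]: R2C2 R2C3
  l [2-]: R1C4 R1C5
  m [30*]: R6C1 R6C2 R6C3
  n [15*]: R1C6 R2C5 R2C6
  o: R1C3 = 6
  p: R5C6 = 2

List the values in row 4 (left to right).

6 3 1 5 2 4

Cage o is given; hence R1C3 = 6.
Column 3 already has 6, so R2C3 = 5.
Cage e is a single given cell; hence R4C6 = 4.
Cage p is a single given cell, so R5C6 = 2.
Cage n needs product 15, leaving R1C6 = 5.
Row 2 already has 5, so R2C2 = 6.
The only place for 4 in row 6 is R6C4.
Cage c's pair has difference 2, which forces R5C4 = 6.
The 3 cells of cage j must have product 24, leaving R3C3 = 4.
Cage g needs two cells with difference 4, so R4C3 = 1.
Column 4 already has 6, leaving R4C4 = 5.
Row 4 already has 5; hence R4C5 = 2.
Column 3 already has 1, so R5C3 = 3.
Column 3 already has 3, so R6C3 = 2.
The 4 cells of cage d must have sum 9; hence R3C2 = 2.
2 is placed in row 3, which forces R3C4 = 3.
Column 5 now contains 2, which forces R3C5 = 5.
Cage i's pair has difference 1, leaving R3C6 = 6.
Row 4 already has 2, leaving R4C2 = 3.
Cage d needs sum 9, leaving R5C2 = 1.
The two cells of cage a must have sum 6, leaving R5C5 = 4.
Column 2 now contains 3, which forces R6C2 = 5.
Column 6 already has 6, which forces R6C6 = 1.
Cage h needs two cells with quotient 2, so R1C1 = 2.
Column 2 now contains 1; hence R1C2 = 4.
Cage l's pair has difference 2, which forces R1C4 = 1.
The two cells of cage l must have difference 2, so R1C5 = 3.
Cage b needs product 120; hence R2C1 = 4.
3 is placed in column 4, leaving R2C4 = 2.
Cage n has product 15, so R2C5 = 1.
1 is placed in column 6, so R2C6 = 3.
Row 3 now contains 5, leaving R3C1 = 1.
Row 4 already has 3, leaving R4C1 = 6.
4 is placed in row 5, which forces R5C1 = 5.
Row 6 already has 5, leaving R6C1 = 3.
Row 6 already has 1, which forces R6C5 = 6.
The full grid is 2 4 6 1 3 5 / 4 6 5 2 1 3 / 1 2 4 3 5 6 / 6 3 1 5 2 4 / 5 1 3 6 4 2 / 3 5 2 4 6 1.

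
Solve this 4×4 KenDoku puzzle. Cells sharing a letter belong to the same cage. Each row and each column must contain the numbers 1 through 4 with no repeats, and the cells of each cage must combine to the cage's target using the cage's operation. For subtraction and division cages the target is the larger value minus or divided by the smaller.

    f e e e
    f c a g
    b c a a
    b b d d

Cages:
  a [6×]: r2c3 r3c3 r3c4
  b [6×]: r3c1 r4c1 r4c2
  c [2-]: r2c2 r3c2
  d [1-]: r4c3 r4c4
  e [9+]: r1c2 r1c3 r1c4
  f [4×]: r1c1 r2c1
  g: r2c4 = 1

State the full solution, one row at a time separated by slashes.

1 3 2 4 / 4 2 3 1 / 3 4 1 2 / 2 1 4 3

Cage g is given; hence r2c4 = 1.
Cage f's pair has product 4, so r1c1 = 1.
Row 2 already has 1; hence r2c1 = 4.
Cage a needs product 6, so r3c3 = 1.
Cage c needs two cells with difference 2, leaving r2c2 = 2.
2 is placed in row 2, leaving r2c3 = 3.
Cage c's pair has difference 2, which forces r3c2 = 4.
Cage b needs product 6, which forces r4c2 = 1.
Column 2 already has 4, leaving r1c2 = 3.
Cage a needs product 6, leaving r3c4 = 2.
Cage d needs two cells with difference 1; hence r4c4 = 3.
Cage e has sum 9, so r1c3 = 2.
2 is placed in column 4, leaving r1c4 = 4.
Row 3 now contains 2, which forces r3c1 = 3.
3 is placed in row 4, which forces r4c1 = 2.
Column 3 now contains 2, so r4c3 = 4.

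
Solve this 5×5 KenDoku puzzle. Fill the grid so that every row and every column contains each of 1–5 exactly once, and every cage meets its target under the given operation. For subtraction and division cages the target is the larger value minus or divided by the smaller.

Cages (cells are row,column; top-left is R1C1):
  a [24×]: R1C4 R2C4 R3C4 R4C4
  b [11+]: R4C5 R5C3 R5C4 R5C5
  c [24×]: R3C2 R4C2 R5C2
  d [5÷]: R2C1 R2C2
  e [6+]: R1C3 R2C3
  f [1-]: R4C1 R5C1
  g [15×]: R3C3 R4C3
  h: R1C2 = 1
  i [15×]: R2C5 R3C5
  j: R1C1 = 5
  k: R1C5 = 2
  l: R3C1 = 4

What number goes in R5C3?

1

Cage j is a single given cell, which forces R1C1 = 5.
Cage h is given, which forces R1C2 = 1.
Cage k is given, leaving R1C5 = 2.
5 is placed in column 1, so R2C1 = 1.
1 is placed in column 2, which forces R2C2 = 5.
Row 2 already has 5, so R2C5 = 3.
Cage l is a single given cell; hence R3C1 = 4.
Column 5 now contains 3, which forces R3C5 = 5.
Row 1 now contains 2; hence R1C3 = 4.
Row 1 now contains 4, which forces R1C4 = 3.
Cage e needs two cells with sum 6, so R2C3 = 2.
2 is placed in row 2, leaving R2C4 = 4.
Row 3 now contains 5, leaving R3C3 = 3.
The two cells of cage g must have product 15, which forces R4C3 = 5.
Column 3 already has 5, leaving R5C3 = 1.
Row 5 now contains 1; hence R5C5 = 4.
Row 3 already has 3, leaving R3C2 = 2.
Row 3 already has 2, which forces R3C4 = 1.
Cage c has product 24, which forces R4C2 = 4.
1 is placed in column 4; hence R4C4 = 2.
Column 5 now contains 4, which forces R4C5 = 1.
The 3 cells of cage c must have product 24; hence R5C2 = 3.
Cage b has sum 11; hence R5C4 = 5.
Row 4 now contains 2; hence R4C1 = 3.
Row 5 now contains 3, leaving R5C1 = 2.
Filled in: 5 1 4 3 2 / 1 5 2 4 3 / 4 2 3 1 5 / 3 4 5 2 1 / 2 3 1 5 4.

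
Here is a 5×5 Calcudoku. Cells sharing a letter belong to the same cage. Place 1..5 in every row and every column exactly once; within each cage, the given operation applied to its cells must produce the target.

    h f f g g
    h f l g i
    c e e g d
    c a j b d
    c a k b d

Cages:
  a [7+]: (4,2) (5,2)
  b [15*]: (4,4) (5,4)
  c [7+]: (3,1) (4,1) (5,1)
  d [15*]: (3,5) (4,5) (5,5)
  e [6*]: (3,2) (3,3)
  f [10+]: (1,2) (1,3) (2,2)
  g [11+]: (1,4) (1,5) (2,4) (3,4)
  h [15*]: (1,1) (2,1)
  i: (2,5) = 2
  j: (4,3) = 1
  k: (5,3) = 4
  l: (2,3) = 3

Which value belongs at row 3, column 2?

3

L is a freebie, which forces (2,3) = 3.
Cage i is given, so (2,5) = 2.
Column 3 already has 3, leaving (3,3) = 2.
Cage j is given, which forces (4,3) = 1.
Cage k is a single given cell, so (5,3) = 4.
The two cells of cage h must have product 15; hence (1,1) = 3.
4 is placed in column 3, which forces (1,3) = 5.
3 is placed in row 2, leaving (2,1) = 5.
2 is placed in row 3, which forces (3,2) = 3.
Row 1 needs a 2, and only (1,4) is open for it.
Cage g has sum 11, which forces (1,5) = 4.
4 is placed in row 1, so (1,2) = 1.
Cage f needs sum 10; hence (2,2) = 4.
Row 2 already has 4, so (2,4) = 1.
Column 4 now contains 1, so (3,4) = 4.
Row 3 now contains 4, which forces (3,1) = 1.
Row 3 now contains 1, which forces (3,5) = 5.
Cage c has sum 7; hence (4,1) = 4.
Column 5 already has 5, leaving (4,5) = 3.
Cage c has sum 7; hence (5,1) = 2.
2 is placed in row 5, so (5,2) = 5.
5 is placed in row 5; hence (5,4) = 3.
Column 5 already has 3, which forces (5,5) = 1.
5 is placed in column 2, so (4,2) = 2.
3 is placed in row 4; hence (4,4) = 5.
Filled in: 3 1 5 2 4 / 5 4 3 1 2 / 1 3 2 4 5 / 4 2 1 5 3 / 2 5 4 3 1.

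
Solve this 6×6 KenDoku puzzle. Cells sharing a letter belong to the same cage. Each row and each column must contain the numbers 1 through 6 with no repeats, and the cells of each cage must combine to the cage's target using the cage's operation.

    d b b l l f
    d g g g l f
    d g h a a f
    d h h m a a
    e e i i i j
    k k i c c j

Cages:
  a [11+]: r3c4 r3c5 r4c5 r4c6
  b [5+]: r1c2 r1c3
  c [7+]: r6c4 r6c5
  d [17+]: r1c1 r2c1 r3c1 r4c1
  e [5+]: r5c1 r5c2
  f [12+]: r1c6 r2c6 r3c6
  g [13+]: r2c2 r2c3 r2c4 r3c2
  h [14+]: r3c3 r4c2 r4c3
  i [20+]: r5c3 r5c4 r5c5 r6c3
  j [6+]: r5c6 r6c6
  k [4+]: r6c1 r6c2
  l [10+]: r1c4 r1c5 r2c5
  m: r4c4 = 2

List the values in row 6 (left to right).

3 1 6 5 2 4

Cage m is a single given cell, which forces r4c4 = 2.
Cage c's pair has sum 7, so r6c4 = 5.
Cage c's pair has sum 7, which forces r6c5 = 2.
Row 6 already has 2, leaving r6c6 = 4.
Cage j's pair has sum 6; hence r5c6 = 2.
Row 6 now contains 5; hence r6c3 = 6.
Column 1 needs a 3, and only r6c1 is open for it.
Row 6 already has 3, which forces r6c2 = 1.
The two cells of cage e must have sum 5, which forces r5c1 = 1.
1 is placed in column 2; hence r5c2 = 4.
The only place for 1 in column 3 is r2c3.
The only place for 2 in column 3 is r1c3.
Row 1 now contains 2, so r1c2 = 3.
The 4 cells of cage g must have sum 13; hence r2c4 = 4.
Row 2 needs a 3, and only r2c5 is open for it.
The only place for 4 in row 1 is r1c1.
The only place for 5 in row 1 is r1c6.
Column 6 already has 5; hence r2c6 = 6.
Cage f has sum 12; hence r3c6 = 1.
1 is placed in column 6, leaving r4c6 = 3.
Row 2 now contains 6, so r2c2 = 2.
The 4 cells of cage g must have sum 13, leaving r3c2 = 6.
1 is placed in row 3; hence r3c4 = 3.
Cage a has sum 11, which forces r3c5 = 4.
Column 2 now contains 6, which forces r4c2 = 5.
Row 4 now contains 5, so r4c3 = 4.
Cage a needs sum 11, leaving r4c5 = 1.
3 is placed in column 4, leaving r5c4 = 6.
6 is placed in row 5, so r5c5 = 5.
Column 4 now contains 6; hence r1c4 = 1.
Column 5 already has 1, leaving r1c5 = 6.
2 is placed in row 2, which forces r2c1 = 5.
Cage d needs sum 17, so r3c1 = 2.
Row 3 already has 3, which forces r3c3 = 5.
Row 4 now contains 5, which forces r4c1 = 6.
Row 5 now contains 5, so r5c3 = 3.
The full grid is 4 3 2 1 6 5 / 5 2 1 4 3 6 / 2 6 5 3 4 1 / 6 5 4 2 1 3 / 1 4 3 6 5 2 / 3 1 6 5 2 4.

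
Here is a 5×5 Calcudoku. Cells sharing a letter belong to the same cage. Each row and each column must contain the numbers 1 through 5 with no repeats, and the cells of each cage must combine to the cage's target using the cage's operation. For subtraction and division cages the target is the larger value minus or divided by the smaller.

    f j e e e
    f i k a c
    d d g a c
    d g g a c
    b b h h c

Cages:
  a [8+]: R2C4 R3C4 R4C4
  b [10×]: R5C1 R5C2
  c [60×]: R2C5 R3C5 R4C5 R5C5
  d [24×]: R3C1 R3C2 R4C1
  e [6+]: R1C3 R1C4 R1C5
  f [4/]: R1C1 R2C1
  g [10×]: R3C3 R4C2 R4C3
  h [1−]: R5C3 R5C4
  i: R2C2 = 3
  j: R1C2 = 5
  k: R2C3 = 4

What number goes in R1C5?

Cage j is a single given cell, which forces R1C2 = 5.
Cage i is given, leaving R2C2 = 3.
Cage k is given, leaving R2C3 = 4.
Column 2 already has 5, leaving R5C2 = 2.
Cage f's pair has quotient 4, which forces R1C1 = 4.
Row 2 now contains 4, which forces R2C1 = 1.
1 is placed in row 2, leaving R2C5 = 5.
Column 2 now contains 2, which forces R3C2 = 4.
Column 2 now contains 2, so R4C2 = 1.
Row 5 already has 2, leaving R5C1 = 5.
Row 5 already has 5, leaving R5C3 = 3.
Cage h needs two cells with difference 1, which forces R5C4 = 4.
Row 5 now contains 4; hence R5C5 = 1.
Row 2 already has 5; hence R2C4 = 2.
The 3 cells of cage a must have sum 8, which forces R3C4 = 1.
Column 5 already has 1, which forces R3C5 = 3.
The 3 cells of cage a must have sum 8; hence R4C4 = 5.
The 4 cells of cage c must have product 60, which forces R4C5 = 4.
The 3 cells of cage e must have sum 6; hence R1C3 = 1.
Column 4 already has 1; hence R1C4 = 3.
Column 5 now contains 3; hence R1C5 = 2.
Row 3 now contains 3, so R3C1 = 2.
The 3 cells of cage g must have product 10; hence R3C3 = 5.
Cage d needs product 24; hence R4C1 = 3.
Row 4 already has 5, so R4C3 = 2.
The full grid is 4 5 1 3 2 / 1 3 4 2 5 / 2 4 5 1 3 / 3 1 2 5 4 / 5 2 3 4 1.

2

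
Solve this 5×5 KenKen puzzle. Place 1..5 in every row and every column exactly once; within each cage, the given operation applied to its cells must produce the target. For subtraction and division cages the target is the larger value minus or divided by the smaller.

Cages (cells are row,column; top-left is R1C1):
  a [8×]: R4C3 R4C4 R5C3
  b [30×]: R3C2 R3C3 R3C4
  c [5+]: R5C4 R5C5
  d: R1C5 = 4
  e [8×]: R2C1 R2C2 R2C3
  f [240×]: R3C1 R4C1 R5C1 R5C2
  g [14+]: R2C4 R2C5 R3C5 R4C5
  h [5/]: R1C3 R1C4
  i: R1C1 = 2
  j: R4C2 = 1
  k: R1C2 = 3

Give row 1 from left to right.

2 3 5 1 4

Cage i is given, which forces R1C1 = 2.
K is a freebie; hence R1C2 = 3.
Cage d is given; hence R1C5 = 4.
Cage j is given, so R4C2 = 1.
Cage f needs product 240, which forces R5C2 = 4.
Column 2 now contains 4, so R2C2 = 2.
Column 2 already has 2, leaving R3C2 = 5.
The 3 cells of cage a must have product 8, which forces R5C3 = 1.
1 is placed in column 3, which forces R1C3 = 5.
The two cells of cage h must have quotient 5, so R1C4 = 1.
The 3 cells of cage e must have product 8, so R2C1 = 1.
1 is placed in column 3; hence R2C3 = 4.
Row 2 already has 4, leaving R2C4 = 5.
5 is placed in row 2; hence R2C5 = 3.
Column 3 now contains 4, so R4C3 = 2.
Row 4 now contains 2; hence R4C4 = 4.
Row 4 now contains 2; hence R4C5 = 5.
Column 5 already has 3, which forces R5C5 = 2.
The 4 cells of cage f must have product 240, which forces R3C1 = 4.
2 is placed in column 3, which forces R3C3 = 3.
Cage b needs product 30; hence R3C4 = 2.
Column 5 now contains 2; hence R3C5 = 1.
Row 4 now contains 5, leaving R4C1 = 3.
Cage f needs product 240, so R5C1 = 5.
Row 5 now contains 2, which forces R5C4 = 3.
The full grid is 2 3 5 1 4 / 1 2 4 5 3 / 4 5 3 2 1 / 3 1 2 4 5 / 5 4 1 3 2.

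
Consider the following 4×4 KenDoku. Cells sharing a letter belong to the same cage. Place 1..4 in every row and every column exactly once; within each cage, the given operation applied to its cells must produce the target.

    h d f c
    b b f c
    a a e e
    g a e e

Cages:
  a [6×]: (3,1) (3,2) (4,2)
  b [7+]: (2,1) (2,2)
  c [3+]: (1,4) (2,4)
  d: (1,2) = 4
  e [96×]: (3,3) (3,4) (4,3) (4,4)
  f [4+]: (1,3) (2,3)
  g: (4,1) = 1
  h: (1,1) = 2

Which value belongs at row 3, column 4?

4

H is a freebie, which forces (1,1) = 2.
D is a freebie, so (1,2) = 4.
Row 1 already has 2, which forces (1,4) = 1.
4 is placed in column 2, which forces (2,2) = 3.
3 is placed in row 2, which forces (2,3) = 1.
Column 4 now contains 1; hence (2,4) = 2.
Cage g is given, which forces (4,1) = 1.
1 is placed in row 4, which forces (4,2) = 2.
Row 1 already has 1, leaving (1,3) = 3.
3 is placed in row 2; hence (2,1) = 4.
Column 1 already has 1, leaving (3,1) = 3.
Column 2 already has 2, which forces (3,2) = 1.
Cage e needs product 96; hence (3,3) = 2.
Cage e has product 96; hence (3,4) = 4.
Cage e needs product 96; hence (4,3) = 4.
Cage e has product 96; hence (4,4) = 3.
Filled in: 2 4 3 1 / 4 3 1 2 / 3 1 2 4 / 1 2 4 3.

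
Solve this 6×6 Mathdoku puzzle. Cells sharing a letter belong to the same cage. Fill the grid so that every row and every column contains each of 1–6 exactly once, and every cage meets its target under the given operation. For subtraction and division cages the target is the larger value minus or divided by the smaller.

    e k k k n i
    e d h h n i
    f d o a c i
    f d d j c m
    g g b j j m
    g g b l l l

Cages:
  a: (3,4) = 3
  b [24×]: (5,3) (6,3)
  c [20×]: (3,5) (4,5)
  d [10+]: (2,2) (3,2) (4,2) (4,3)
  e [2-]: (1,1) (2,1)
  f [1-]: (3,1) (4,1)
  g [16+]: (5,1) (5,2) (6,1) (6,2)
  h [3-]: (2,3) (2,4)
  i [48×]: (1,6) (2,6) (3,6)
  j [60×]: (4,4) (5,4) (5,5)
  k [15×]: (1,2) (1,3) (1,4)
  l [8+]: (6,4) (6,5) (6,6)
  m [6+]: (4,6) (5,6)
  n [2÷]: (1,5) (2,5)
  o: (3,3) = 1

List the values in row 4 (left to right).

1 3 2 6 4 5

O is a freebie; hence (3,3) = 1.
Cage a is a single given cell; hence (3,4) = 3.
In column 6, 3 can only go at (6,6), so (6,6) = 3.
The two cells of cage b must have product 24, so (5,3) = 4.
{1, 4} are confined to (6,4) and (6,5) in row 6; hence (6,3) = 6.
Row 5 needs a 1, and only (5,6) is open for it.
The two cells of cage m must have sum 6, leaving (4,6) = 5.
The two cells of cage c must have product 20, leaving (3,5) = 5.
Row 4 already has 5; hence (4,5) = 4.
Column 5 already has 4; hence (6,5) = 1.
Cage j has product 60, so (5,4) = 5.
1 is placed in row 6, leaving (6,4) = 4.
Column 4 already has 5, so (1,4) = 1.
The only place for 6 in row 3 is (3,6).
In row 4, 6 can only go at (4,4), so (4,4) = 6.
Cage h's pair has difference 3, which forces (2,3) = 5.
6 is placed in column 4, leaving (2,4) = 2.
Row 2 already has 2, so (2,6) = 4.
The 3 cells of cage j must have product 60; hence (5,5) = 2.
The 3 cells of cage k must have product 15, so (1,2) = 5.
Column 3 already has 5; hence (1,3) = 3.
3 is placed in row 1; hence (1,5) = 6.
Column 6 already has 4, so (1,6) = 2.
Column 5 now contains 6, leaving (2,5) = 3.
The 4 cells of cage d must have sum 10, which forces (3,2) = 4.
Column 3 already has 3, which forces (4,3) = 2.
Column 2 already has 5, leaving (6,2) = 2.
3 is placed in row 1, which forces (1,1) = 4.
Cage e needs two cells with difference 2, so (2,1) = 6.
Row 2 now contains 3, so (2,2) = 1.
4 is placed in row 3; hence (3,1) = 2.
Cage d has sum 10; hence (4,2) = 3.
Column 1 now contains 6, which forces (5,1) = 3.
Column 2 now contains 3, which forces (5,2) = 6.
Row 6 already has 2; hence (6,1) = 5.
Row 4 already has 3; hence (4,1) = 1.
Completed grid: 4 5 3 1 6 2 / 6 1 5 2 3 4 / 2 4 1 3 5 6 / 1 3 2 6 4 5 / 3 6 4 5 2 1 / 5 2 6 4 1 3.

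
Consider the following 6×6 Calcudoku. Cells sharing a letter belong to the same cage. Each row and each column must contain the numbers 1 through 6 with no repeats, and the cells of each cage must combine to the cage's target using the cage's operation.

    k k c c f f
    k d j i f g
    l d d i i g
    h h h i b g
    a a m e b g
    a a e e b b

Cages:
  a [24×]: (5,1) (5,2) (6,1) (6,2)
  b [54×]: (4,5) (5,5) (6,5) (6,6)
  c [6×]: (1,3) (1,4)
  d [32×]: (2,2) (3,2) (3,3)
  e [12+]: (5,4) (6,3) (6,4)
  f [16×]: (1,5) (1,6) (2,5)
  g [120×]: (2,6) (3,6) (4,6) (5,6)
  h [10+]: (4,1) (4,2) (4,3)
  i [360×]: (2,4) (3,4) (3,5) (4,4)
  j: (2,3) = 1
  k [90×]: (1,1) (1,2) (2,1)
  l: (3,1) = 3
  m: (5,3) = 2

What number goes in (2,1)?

Cage d needs product 32; hence (2,2) = 4.
Cage j is a single given cell, so (2,3) = 1.
4 is placed in row 2; hence (2,5) = 2.
L is a freebie, leaving (3,1) = 3.
Cage d needs product 32, so (3,2) = 2.
Cage d needs product 32, leaving (3,3) = 4.
Cage m is a single given cell, leaving (5,3) = 2.
Cage b needs product 54, which forces (6,6) = 3.
Cage k has product 90, so (1,2) = 3.
Row 1 now contains 3, which forces (1,3) = 6.
Cage f has product 16, so (1,5) = 4.
Cage f needs product 16, so (1,6) = 2.
6 is placed in column 3, so (6,3) = 5.
Row 1 already has 6, which forces (1,1) = 5.
2 is placed in row 1, so (1,4) = 1.
The 3 cells of cage k must have product 90; hence (2,1) = 6.
Row 2 already has 6, leaving (2,4) = 3.
Row 2 already has 6, which forces (2,6) = 5.
Column 3 now contains 5; hence (4,3) = 3.
The 4 cells of cage i must have product 360; hence (4,4) = 4.
Cage e has sum 12; hence (5,4) = 5.
Cage b has product 54, so (5,5) = 3.
The 3 cells of cage e must have sum 12, which forces (6,4) = 2.
Column 4 now contains 5; hence (3,4) = 6.
Cage i has product 360; hence (3,5) = 5.
Row 3 already has 6; hence (3,6) = 1.
Column 6 now contains 1; hence (4,6) = 6.
The 4 cells of cage g must have product 120; hence (5,6) = 4.
Cage h needs sum 10; hence (4,1) = 2.
6 is placed in row 4, leaving (4,2) = 5.
6 is placed in row 4, so (4,5) = 1.
Row 5 already has 4; hence (5,1) = 1.
Cage a needs product 24, which forces (5,2) = 6.
Cage a needs product 24; hence (6,1) = 4.
Cage a needs product 24, so (6,2) = 1.
Cage b needs product 54, leaving (6,5) = 6.
The full grid is 5 3 6 1 4 2 / 6 4 1 3 2 5 / 3 2 4 6 5 1 / 2 5 3 4 1 6 / 1 6 2 5 3 4 / 4 1 5 2 6 3.

6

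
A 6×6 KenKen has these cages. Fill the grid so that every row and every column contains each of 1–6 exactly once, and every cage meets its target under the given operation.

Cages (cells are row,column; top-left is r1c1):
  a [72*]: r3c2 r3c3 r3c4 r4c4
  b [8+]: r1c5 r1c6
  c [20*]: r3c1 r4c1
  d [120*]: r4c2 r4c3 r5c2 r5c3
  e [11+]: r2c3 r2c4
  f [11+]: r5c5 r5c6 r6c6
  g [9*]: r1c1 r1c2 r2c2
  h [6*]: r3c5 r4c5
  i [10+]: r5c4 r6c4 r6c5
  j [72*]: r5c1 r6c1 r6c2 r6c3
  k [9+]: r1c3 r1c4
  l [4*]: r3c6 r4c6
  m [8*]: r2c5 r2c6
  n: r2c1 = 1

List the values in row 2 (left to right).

1 3 5 6 4 2

The 3 cells of cage g must have product 9, leaving r1c1 = 3.
Cage g has product 9, which forces r1c2 = 1.
Cage n is given; hence r2c1 = 1.
Cage g has product 9; hence r2c2 = 3.
In row 3, 5 can only go at r3c1, so r3c1 = 5.
Column 1 already has 5, leaving r4c1 = 4.
Row 4 already has 4, so r4c6 = 1.
1 is placed in column 6, leaving r3c6 = 4.
Cage m needs two cells with product 8; hence r2c5 = 4.
4 is placed in column 6, leaving r2c6 = 2.
Cage b's pair has sum 8, so r1c5 = 2.
Column 6 now contains 2, leaving r1c6 = 6.
Column 5 already has 2, so r5c5 = 3.
Row 5 now contains 3; hence r5c6 = 5.
Column 6 now contains 6; hence r6c6 = 3.
Column 5 already has 3, which forces r3c5 = 1.
Column 5 already has 3, leaving r4c5 = 6.
The 4 cells of cage j must have product 72, leaving r5c1 = 6.
Cage j needs product 72, so r6c1 = 2.
Cage j has product 72, which forces r6c2 = 6.
3 is placed in row 6; hence r6c3 = 1.
Column 5 already has 1; hence r6c5 = 5.
Column 2 now contains 6; hence r3c2 = 2.
Cage d has product 120, which forces r4c2 = 5.
Cage d has product 120; hence r4c3 = 3.
6 is placed in row 4, which forces r4c4 = 2.
Column 2 now contains 2; hence r5c2 = 4.
Row 5 now contains 4, leaving r5c3 = 2.
Cage i needs sum 10; hence r5c4 = 1.
Row 6 already has 5, leaving r6c4 = 4.
The two cells of cage k must have sum 9, leaving r1c3 = 4.
4 is placed in column 4, leaving r1c4 = 5.
Column 4 already has 5; hence r2c4 = 6.
Column 3 now contains 3, which forces r3c3 = 6.
Cage a needs product 72, so r3c4 = 3.
Row 2 already has 6, leaving r2c3 = 5.
The full grid is 3 1 4 5 2 6 / 1 3 5 6 4 2 / 5 2 6 3 1 4 / 4 5 3 2 6 1 / 6 4 2 1 3 5 / 2 6 1 4 5 3.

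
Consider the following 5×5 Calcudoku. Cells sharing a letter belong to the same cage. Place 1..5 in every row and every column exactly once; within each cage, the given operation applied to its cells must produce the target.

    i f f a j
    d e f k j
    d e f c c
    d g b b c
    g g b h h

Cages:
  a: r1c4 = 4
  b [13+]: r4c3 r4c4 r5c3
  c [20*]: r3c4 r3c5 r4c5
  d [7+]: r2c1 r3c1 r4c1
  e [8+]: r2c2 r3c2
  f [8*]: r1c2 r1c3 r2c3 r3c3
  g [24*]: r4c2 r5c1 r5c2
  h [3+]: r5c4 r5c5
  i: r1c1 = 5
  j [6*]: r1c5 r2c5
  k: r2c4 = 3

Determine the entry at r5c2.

4

Cage i is a single given cell, which forces r1c1 = 5.
Cage f needs product 8; hence r1c2 = 1.
A is a freebie, which forces r1c4 = 4.
Cage k is given; hence r2c4 = 3.
3 is placed in row 2, leaving r2c5 = 2.
Column 4 already has 4, leaving r4c4 = 5.
2 is placed in column 5, leaving r5c5 = 1.
Row 1 already has 4, leaving r1c3 = 2.
2 is placed in column 5, which forces r1c5 = 3.
3 is placed in row 2, which forces r2c2 = 5.
Cage e needs two cells with sum 8, so r3c2 = 3.
Cage c needs product 20, which forces r3c4 = 1.
The 3 cells of cage c must have product 20, leaving r3c5 = 5.
Row 4 now contains 5, which forces r4c3 = 3.
1 is placed in column 5, which forces r4c5 = 4.
Cage b has sum 13, leaving r5c3 = 5.
Row 5 already has 1; hence r5c4 = 2.
The 4 cells of cage f must have product 8, leaving r2c3 = 1.
Row 3 now contains 1; hence r3c3 = 4.
4 is placed in row 4, so r4c2 = 2.
Cage g needs product 24, leaving r5c1 = 3.
Row 5 already has 2, which forces r5c2 = 4.
Row 2 now contains 1, so r2c1 = 4.
Row 3 already has 4, so r3c1 = 2.
2 is placed in row 4; hence r4c1 = 1.
Filled in: 5 1 2 4 3 / 4 5 1 3 2 / 2 3 4 1 5 / 1 2 3 5 4 / 3 4 5 2 1.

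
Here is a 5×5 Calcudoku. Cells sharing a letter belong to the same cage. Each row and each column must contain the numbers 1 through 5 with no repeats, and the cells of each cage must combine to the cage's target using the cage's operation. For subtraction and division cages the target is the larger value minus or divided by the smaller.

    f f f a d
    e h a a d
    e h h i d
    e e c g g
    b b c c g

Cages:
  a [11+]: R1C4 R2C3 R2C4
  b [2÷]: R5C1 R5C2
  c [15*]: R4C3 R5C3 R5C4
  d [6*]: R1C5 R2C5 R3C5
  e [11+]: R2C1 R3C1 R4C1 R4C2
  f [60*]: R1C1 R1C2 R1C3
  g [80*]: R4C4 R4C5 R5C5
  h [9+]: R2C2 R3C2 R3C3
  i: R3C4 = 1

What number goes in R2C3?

I is a freebie, leaving R3C4 = 1.
Cage g has product 80, leaving R4C4 = 4.
The 3 cells of cage g must have product 80, which forces R4C5 = 5.
Cage g needs product 80, which forces R5C5 = 4.
Row 1 needs a 1, and only R1C5 is open for it.
In row 1, 2 can only go at R1C4, so R1C4 = 2.
Cage a needs sum 11; hence R2C3 = 4.
Column 4 now contains 2; hence R2C4 = 5.
5 is placed in column 4, leaving R5C4 = 3.
Cage c needs product 15, which forces R4C3 = 1.
The 3 cells of cage c must have product 15, leaving R5C3 = 5.
5 is placed in column 3, which forces R1C3 = 3.
Column 3 already has 3; hence R3C3 = 2.
Row 3 already has 2, so R3C5 = 3.
Column 5 now contains 3, leaving R2C5 = 2.
Row 2 already has 2, leaving R2C1 = 1.
Row 2 already has 2, leaving R2C2 = 3.
Cage e needs sum 11, which forces R3C1 = 5.
Cage h needs sum 9; hence R3C2 = 4.
Column 2 now contains 3, leaving R4C2 = 2.
1 is placed in column 1, which forces R5C1 = 2.
2 is placed in column 2; hence R5C2 = 1.
5 is placed in column 1; hence R1C1 = 4.
Column 2 already has 4, so R1C2 = 5.
2 is placed in row 4, leaving R4C1 = 3.
The full grid is 4 5 3 2 1 / 1 3 4 5 2 / 5 4 2 1 3 / 3 2 1 4 5 / 2 1 5 3 4.

4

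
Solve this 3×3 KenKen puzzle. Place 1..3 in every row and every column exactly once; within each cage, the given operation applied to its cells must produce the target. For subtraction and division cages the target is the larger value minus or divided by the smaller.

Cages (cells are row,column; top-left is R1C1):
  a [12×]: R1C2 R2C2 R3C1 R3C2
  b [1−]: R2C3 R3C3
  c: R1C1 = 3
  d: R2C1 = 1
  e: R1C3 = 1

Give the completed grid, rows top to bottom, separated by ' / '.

3 2 1 / 1 3 2 / 2 1 3

C is a freebie, so R1C1 = 3.
Cage e is a single given cell, leaving R1C3 = 1.
Cage d is a single given cell, so R2C1 = 1.
Cage a needs product 12, which forces R3C1 = 2.
Row 3 now contains 2, leaving R3C3 = 3.
Row 1 now contains 1, leaving R1C2 = 2.
Cage a has product 12; hence R2C2 = 3.
Column 3 already has 3, leaving R2C3 = 2.
Row 3 already has 3; hence R3C2 = 1.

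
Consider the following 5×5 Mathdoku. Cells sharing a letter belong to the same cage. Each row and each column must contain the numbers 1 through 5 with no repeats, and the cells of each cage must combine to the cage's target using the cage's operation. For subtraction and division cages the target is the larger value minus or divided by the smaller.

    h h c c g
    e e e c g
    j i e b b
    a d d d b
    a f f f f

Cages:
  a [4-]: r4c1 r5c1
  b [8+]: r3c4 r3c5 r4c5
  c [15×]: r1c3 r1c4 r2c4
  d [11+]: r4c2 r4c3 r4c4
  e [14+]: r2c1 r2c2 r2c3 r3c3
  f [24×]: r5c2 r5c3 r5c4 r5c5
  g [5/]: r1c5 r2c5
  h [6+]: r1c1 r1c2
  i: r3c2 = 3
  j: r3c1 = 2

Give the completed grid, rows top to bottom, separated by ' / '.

Cage j is given, which forces r3c1 = 2.
I is a freebie, so r3c2 = 3.
The only place for 2 in row 1 is r1c2.
The two cells of cage h must have sum 6, so r1c1 = 4.
The only place for 2 in row 2 is r2c3.
Cage e needs sum 14, so r2c1 = 3.
Cage d needs sum 11, leaving r4c4 = 2.
Row 4 already has 2, so r4c5 = 3.
Cage f has product 24, which forces r5c5 = 2.
In row 2, 4 can only go at r2c2, so r2c2 = 4.
Cage e has sum 14; hence r3c3 = 5.
4 is placed in column 2, leaving r4c2 = 5.
Cage d needs sum 11, leaving r4c3 = 4.
4 is placed in column 2, which forces r5c2 = 1.
Column 3 now contains 4, so r5c3 = 3.
Row 5 now contains 3, so r5c4 = 4.
Column 3 now contains 3, leaving r1c3 = 1.
The 3 cells of cage c must have product 15, which forces r1c4 = 3.
Row 1 already has 1, leaving r1c5 = 5.
Cage c needs product 15, so r2c4 = 5.
Column 5 now contains 5, which forces r2c5 = 1.
4 is placed in column 4, which forces r3c4 = 1.
Cage b needs sum 8, so r3c5 = 4.
Row 4 now contains 5; hence r4c1 = 1.
Row 5 already has 1, leaving r5c1 = 5.

4 2 1 3 5 / 3 4 2 5 1 / 2 3 5 1 4 / 1 5 4 2 3 / 5 1 3 4 2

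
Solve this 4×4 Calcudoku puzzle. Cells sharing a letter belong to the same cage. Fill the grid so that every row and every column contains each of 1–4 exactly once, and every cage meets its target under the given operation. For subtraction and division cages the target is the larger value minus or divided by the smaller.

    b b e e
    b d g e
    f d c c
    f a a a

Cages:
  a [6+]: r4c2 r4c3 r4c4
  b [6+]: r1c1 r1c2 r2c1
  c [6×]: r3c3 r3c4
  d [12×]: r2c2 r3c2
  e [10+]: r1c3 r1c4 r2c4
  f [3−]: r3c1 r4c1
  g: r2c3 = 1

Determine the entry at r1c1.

3

G is a freebie, which forces r2c3 = 1.
In row 2, 2 can only go at r2c1, so r2c1 = 2.
Row 1 needs a 2, and only r1c4 is open for it.
Cage e needs sum 10; hence r1c3 = 4.
Cage e has sum 10; hence r2c4 = 4.
The two cells of cage c must have product 6, leaving r3c3 = 2.
Column 4 already has 2, which forces r3c4 = 3.
Column 3 now contains 2, leaving r4c3 = 3.
Column 4 already has 3; hence r4c4 = 1.
Row 2 already has 4, which forces r2c2 = 3.
Cage f needs two cells with difference 3; hence r3c1 = 1.
Row 3 already has 3, which forces r3c2 = 4.
Row 4 now contains 1; hence r4c1 = 4.
Row 4 now contains 1, leaving r4c2 = 2.
Column 1 now contains 1, leaving r1c1 = 3.
Column 2 already has 3, leaving r1c2 = 1.
The full grid is 3 1 4 2 / 2 3 1 4 / 1 4 2 3 / 4 2 3 1.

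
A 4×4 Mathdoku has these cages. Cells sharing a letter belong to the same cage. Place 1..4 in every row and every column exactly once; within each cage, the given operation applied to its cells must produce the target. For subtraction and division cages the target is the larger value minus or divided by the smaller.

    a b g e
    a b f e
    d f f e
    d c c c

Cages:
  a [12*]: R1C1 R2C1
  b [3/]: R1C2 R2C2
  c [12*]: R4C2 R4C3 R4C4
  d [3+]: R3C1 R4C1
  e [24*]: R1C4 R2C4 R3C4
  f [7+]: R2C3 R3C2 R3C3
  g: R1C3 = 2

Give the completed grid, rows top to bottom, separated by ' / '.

3 1 2 4 / 4 3 1 2 / 1 2 4 3 / 2 4 3 1

Cage g is a single given cell, so R1C3 = 2.
In row 1, 1 can only go at R1C2, so R1C2 = 1.
Column 2 already has 1, so R2C2 = 3.
Column 2 now contains 3, so R3C2 = 2.
Column 2 now contains 3; hence R4C2 = 4.
Cage a's pair has product 12, leaving R1C1 = 3.
3 is placed in row 1, which forces R1C4 = 4.
Row 2 now contains 3; hence R2C1 = 4.
Row 2 already has 4; hence R2C3 = 1.
The 3 cells of cage e must have product 24; hence R2C4 = 2.
Row 3 now contains 2, so R3C1 = 1.
1 is placed in column 3, which forces R3C3 = 4.
Column 4 already has 4, so R3C4 = 3.
Cage d needs two cells with sum 3, which forces R4C1 = 2.
1 is placed in column 3, which forces R4C3 = 3.
3 is placed in column 4; hence R4C4 = 1.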